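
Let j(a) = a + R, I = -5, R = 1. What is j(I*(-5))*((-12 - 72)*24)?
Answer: -52416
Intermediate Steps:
j(a) = 1 + a (j(a) = a + 1 = 1 + a)
j(I*(-5))*((-12 - 72)*24) = (1 - 5*(-5))*((-12 - 72)*24) = (1 + 25)*(-84*24) = 26*(-2016) = -52416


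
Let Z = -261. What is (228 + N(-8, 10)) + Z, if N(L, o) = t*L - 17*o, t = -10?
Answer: -123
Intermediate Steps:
N(L, o) = -17*o - 10*L (N(L, o) = -10*L - 17*o = -17*o - 10*L)
(228 + N(-8, 10)) + Z = (228 + (-17*10 - 10*(-8))) - 261 = (228 + (-170 + 80)) - 261 = (228 - 90) - 261 = 138 - 261 = -123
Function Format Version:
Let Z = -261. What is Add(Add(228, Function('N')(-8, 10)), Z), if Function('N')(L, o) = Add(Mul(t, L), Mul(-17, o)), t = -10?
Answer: -123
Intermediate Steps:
Function('N')(L, o) = Add(Mul(-17, o), Mul(-10, L)) (Function('N')(L, o) = Add(Mul(-10, L), Mul(-17, o)) = Add(Mul(-17, o), Mul(-10, L)))
Add(Add(228, Function('N')(-8, 10)), Z) = Add(Add(228, Add(Mul(-17, 10), Mul(-10, -8))), -261) = Add(Add(228, Add(-170, 80)), -261) = Add(Add(228, -90), -261) = Add(138, -261) = -123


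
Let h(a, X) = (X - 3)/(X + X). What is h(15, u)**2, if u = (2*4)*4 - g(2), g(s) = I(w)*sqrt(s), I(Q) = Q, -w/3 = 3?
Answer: 294107/1486088 + 10341*sqrt(2)/743044 ≈ 0.21759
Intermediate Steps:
w = -9 (w = -3*3 = -9)
g(s) = -9*sqrt(s)
u = 32 + 9*sqrt(2) (u = (2*4)*4 - (-9)*sqrt(2) = 8*4 + 9*sqrt(2) = 32 + 9*sqrt(2) ≈ 44.728)
h(a, X) = (-3 + X)/(2*X) (h(a, X) = (-3 + X)/((2*X)) = (-3 + X)*(1/(2*X)) = (-3 + X)/(2*X))
h(15, u)**2 = ((-3 + (32 + 9*sqrt(2)))/(2*(32 + 9*sqrt(2))))**2 = ((29 + 9*sqrt(2))/(2*(32 + 9*sqrt(2))))**2 = (29 + 9*sqrt(2))**2/(4*(32 + 9*sqrt(2))**2)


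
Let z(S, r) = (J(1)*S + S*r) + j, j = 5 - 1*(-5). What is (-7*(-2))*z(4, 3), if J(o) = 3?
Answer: 476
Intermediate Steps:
j = 10 (j = 5 + 5 = 10)
z(S, r) = 10 + 3*S + S*r (z(S, r) = (3*S + S*r) + 10 = 10 + 3*S + S*r)
(-7*(-2))*z(4, 3) = (-7*(-2))*(10 + 3*4 + 4*3) = 14*(10 + 12 + 12) = 14*34 = 476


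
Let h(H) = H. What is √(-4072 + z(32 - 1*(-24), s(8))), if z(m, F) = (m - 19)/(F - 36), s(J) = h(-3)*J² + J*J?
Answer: 9*I*√338045/82 ≈ 63.814*I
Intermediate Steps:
s(J) = -2*J² (s(J) = -3*J² + J*J = -3*J² + J² = -2*J²)
z(m, F) = (-19 + m)/(-36 + F)
√(-4072 + z(32 - 1*(-24), s(8))) = √(-4072 + (-19 + (32 - 1*(-24)))/(-36 - 2*8²)) = √(-4072 + (-19 + (32 + 24))/(-36 - 2*64)) = √(-4072 + (-19 + 56)/(-36 - 128)) = √(-4072 + 37/(-164)) = √(-4072 - 1/164*37) = √(-4072 - 37/164) = √(-667845/164) = 9*I*√338045/82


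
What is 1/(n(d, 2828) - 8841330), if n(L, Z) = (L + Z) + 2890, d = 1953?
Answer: -1/8833659 ≈ -1.1320e-7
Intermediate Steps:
n(L, Z) = 2890 + L + Z
1/(n(d, 2828) - 8841330) = 1/((2890 + 1953 + 2828) - 8841330) = 1/(7671 - 8841330) = 1/(-8833659) = -1/8833659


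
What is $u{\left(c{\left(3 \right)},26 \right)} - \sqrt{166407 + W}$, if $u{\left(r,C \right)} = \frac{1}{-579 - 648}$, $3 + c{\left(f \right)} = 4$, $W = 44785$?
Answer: $- \frac{1}{1227} - 2 \sqrt{52798} \approx -459.56$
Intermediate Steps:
$c{\left(f \right)} = 1$ ($c{\left(f \right)} = -3 + 4 = 1$)
$u{\left(r,C \right)} = - \frac{1}{1227}$ ($u{\left(r,C \right)} = \frac{1}{-1227} = - \frac{1}{1227}$)
$u{\left(c{\left(3 \right)},26 \right)} - \sqrt{166407 + W} = - \frac{1}{1227} - \sqrt{166407 + 44785} = - \frac{1}{1227} - \sqrt{211192} = - \frac{1}{1227} - 2 \sqrt{52798}$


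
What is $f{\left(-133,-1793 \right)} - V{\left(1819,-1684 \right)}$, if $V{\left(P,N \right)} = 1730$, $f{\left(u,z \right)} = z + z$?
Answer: $-5316$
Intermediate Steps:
$f{\left(u,z \right)} = 2 z$
$f{\left(-133,-1793 \right)} - V{\left(1819,-1684 \right)} = 2 \left(-1793\right) - 1730 = -3586 - 1730 = -5316$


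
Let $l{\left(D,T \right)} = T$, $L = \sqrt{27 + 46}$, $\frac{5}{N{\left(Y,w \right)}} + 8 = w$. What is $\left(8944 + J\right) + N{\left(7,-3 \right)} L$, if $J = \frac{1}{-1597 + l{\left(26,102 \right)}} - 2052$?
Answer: $\frac{10303539}{1495} - \frac{5 \sqrt{73}}{11} \approx 6888.1$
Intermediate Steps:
$N{\left(Y,w \right)} = \frac{5}{-8 + w}$
$L = \sqrt{73} \approx 8.544$
$J = - \frac{3067741}{1495}$ ($J = \frac{1}{-1597 + 102} - 2052 = \frac{1}{-1495} - 2052 = - \frac{1}{1495} - 2052 = - \frac{3067741}{1495} \approx -2052.0$)
$\left(8944 + J\right) + N{\left(7,-3 \right)} L = \left(8944 - \frac{3067741}{1495}\right) + \frac{5}{-8 - 3} \sqrt{73} = \frac{10303539}{1495} + \frac{5}{-11} \sqrt{73} = \frac{10303539}{1495} + 5 \left(- \frac{1}{11}\right) \sqrt{73} = \frac{10303539}{1495} - \frac{5 \sqrt{73}}{11}$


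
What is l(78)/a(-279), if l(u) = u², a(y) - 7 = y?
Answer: -1521/68 ≈ -22.368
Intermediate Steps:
a(y) = 7 + y
l(78)/a(-279) = 78²/(7 - 279) = 6084/(-272) = 6084*(-1/272) = -1521/68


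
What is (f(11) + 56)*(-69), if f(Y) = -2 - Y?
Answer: -2967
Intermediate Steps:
(f(11) + 56)*(-69) = ((-2 - 1*11) + 56)*(-69) = ((-2 - 11) + 56)*(-69) = (-13 + 56)*(-69) = 43*(-69) = -2967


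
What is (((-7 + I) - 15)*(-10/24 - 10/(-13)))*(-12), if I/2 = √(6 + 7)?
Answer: 1210/13 - 110*√13/13 ≈ 62.568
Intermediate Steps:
I = 2*√13 (I = 2*√(6 + 7) = 2*√13 ≈ 7.2111)
(((-7 + I) - 15)*(-10/24 - 10/(-13)))*(-12) = (((-7 + 2*√13) - 15)*(-10/24 - 10/(-13)))*(-12) = ((-22 + 2*√13)*(-10*1/24 - 10*(-1/13)))*(-12) = ((-22 + 2*√13)*(-5/12 + 10/13))*(-12) = ((-22 + 2*√13)*(55/156))*(-12) = (-605/78 + 55*√13/78)*(-12) = 1210/13 - 110*√13/13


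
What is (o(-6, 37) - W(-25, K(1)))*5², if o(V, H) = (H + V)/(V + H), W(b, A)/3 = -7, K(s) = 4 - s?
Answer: 550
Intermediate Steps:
W(b, A) = -21 (W(b, A) = 3*(-7) = -21)
o(V, H) = 1 (o(V, H) = (H + V)/(H + V) = 1)
(o(-6, 37) - W(-25, K(1)))*5² = (1 - 1*(-21))*5² = (1 + 21)*25 = 22*25 = 550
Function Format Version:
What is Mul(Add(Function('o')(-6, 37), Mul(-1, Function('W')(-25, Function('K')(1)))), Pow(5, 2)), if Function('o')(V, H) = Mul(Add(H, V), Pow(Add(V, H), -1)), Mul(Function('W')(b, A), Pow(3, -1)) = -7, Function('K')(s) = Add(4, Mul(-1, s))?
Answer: 550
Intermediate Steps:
Function('W')(b, A) = -21 (Function('W')(b, A) = Mul(3, -7) = -21)
Function('o')(V, H) = 1 (Function('o')(V, H) = Mul(Add(H, V), Pow(Add(H, V), -1)) = 1)
Mul(Add(Function('o')(-6, 37), Mul(-1, Function('W')(-25, Function('K')(1)))), Pow(5, 2)) = Mul(Add(1, Mul(-1, -21)), Pow(5, 2)) = Mul(Add(1, 21), 25) = Mul(22, 25) = 550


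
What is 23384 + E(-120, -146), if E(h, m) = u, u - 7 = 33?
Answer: 23424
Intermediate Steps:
u = 40 (u = 7 + 33 = 40)
E(h, m) = 40
23384 + E(-120, -146) = 23384 + 40 = 23424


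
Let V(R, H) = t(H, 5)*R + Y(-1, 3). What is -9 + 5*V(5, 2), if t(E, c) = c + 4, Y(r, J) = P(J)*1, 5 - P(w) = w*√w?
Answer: 241 - 15*√3 ≈ 215.02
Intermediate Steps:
P(w) = 5 - w^(3/2) (P(w) = 5 - w*√w = 5 - w^(3/2))
Y(r, J) = 5 - J^(3/2) (Y(r, J) = (5 - J^(3/2))*1 = 5 - J^(3/2))
t(E, c) = 4 + c
V(R, H) = 5 - 3*√3 + 9*R (V(R, H) = (4 + 5)*R + (5 - 3^(3/2)) = 9*R + (5 - 3*√3) = 5 - 3*√3 + 9*R)
-9 + 5*V(5, 2) = -9 + 5*(5 - 3*√3 + 9*5) = -9 + 5*(5 - 3*√3 + 45) = -9 + 5*(50 - 3*√3) = -9 + (250 - 15*√3) = 241 - 15*√3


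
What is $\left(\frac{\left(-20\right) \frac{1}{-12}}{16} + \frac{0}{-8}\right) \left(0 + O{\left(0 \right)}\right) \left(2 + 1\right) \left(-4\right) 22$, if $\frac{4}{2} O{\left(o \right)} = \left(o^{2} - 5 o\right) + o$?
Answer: $0$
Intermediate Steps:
$O{\left(o \right)} = \frac{o^{2}}{2} - 2 o$ ($O{\left(o \right)} = \frac{\left(o^{2} - 5 o\right) + o}{2} = \frac{o^{2} - 4 o}{2} = \frac{o^{2}}{2} - 2 o$)
$\left(\frac{\left(-20\right) \frac{1}{-12}}{16} + \frac{0}{-8}\right) \left(0 + O{\left(0 \right)}\right) \left(2 + 1\right) \left(-4\right) 22 = \left(\frac{\left(-20\right) \frac{1}{-12}}{16} + \frac{0}{-8}\right) \left(0 + \frac{1}{2} \cdot 0 \left(-4 + 0\right)\right) \left(2 + 1\right) \left(-4\right) 22 = \left(\left(-20\right) \left(- \frac{1}{12}\right) \frac{1}{16} + 0 \left(- \frac{1}{8}\right)\right) \left(0 + \frac{1}{2} \cdot 0 \left(-4\right)\right) 3 \left(-4\right) 22 = \left(\frac{5}{3} \cdot \frac{1}{16} + 0\right) \left(0 + 0\right) \left(-12\right) 22 = \left(\frac{5}{48} + 0\right) 0 \left(-12\right) 22 = \frac{5}{48} \cdot 0 \cdot 22 = 0 \cdot 22 = 0$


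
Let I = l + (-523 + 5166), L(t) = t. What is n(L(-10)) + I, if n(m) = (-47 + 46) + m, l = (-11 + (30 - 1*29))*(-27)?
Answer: 4902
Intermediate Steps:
l = 270 (l = (-11 + (30 - 29))*(-27) = (-11 + 1)*(-27) = -10*(-27) = 270)
n(m) = -1 + m
I = 4913 (I = 270 + (-523 + 5166) = 270 + 4643 = 4913)
n(L(-10)) + I = (-1 - 10) + 4913 = -11 + 4913 = 4902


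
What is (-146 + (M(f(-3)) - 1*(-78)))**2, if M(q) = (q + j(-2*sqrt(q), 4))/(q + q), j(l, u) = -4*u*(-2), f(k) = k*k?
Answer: 1399489/324 ≈ 4319.4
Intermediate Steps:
f(k) = k**2
j(l, u) = 8*u
M(q) = (32 + q)/(2*q) (M(q) = (q + 8*4)/(q + q) = (q + 32)/((2*q)) = (32 + q)*(1/(2*q)) = (32 + q)/(2*q))
(-146 + (M(f(-3)) - 1*(-78)))**2 = (-146 + ((32 + (-3)**2)/(2*((-3)**2)) - 1*(-78)))**2 = (-146 + ((1/2)*(32 + 9)/9 + 78))**2 = (-146 + ((1/2)*(1/9)*41 + 78))**2 = (-146 + (41/18 + 78))**2 = (-146 + 1445/18)**2 = (-1183/18)**2 = 1399489/324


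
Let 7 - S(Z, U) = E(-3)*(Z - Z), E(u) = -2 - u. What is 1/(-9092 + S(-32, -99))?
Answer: -1/9085 ≈ -0.00011007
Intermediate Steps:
S(Z, U) = 7 (S(Z, U) = 7 - (-2 - 1*(-3))*(Z - Z) = 7 - (-2 + 3)*0 = 7 - 0 = 7 - 1*0 = 7 + 0 = 7)
1/(-9092 + S(-32, -99)) = 1/(-9092 + 7) = 1/(-9085) = -1/9085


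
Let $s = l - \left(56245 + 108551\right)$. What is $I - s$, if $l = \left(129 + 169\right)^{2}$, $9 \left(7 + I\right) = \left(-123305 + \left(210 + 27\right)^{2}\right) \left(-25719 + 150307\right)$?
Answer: $- \frac{8363656103}{9} \approx -9.293 \cdot 10^{8}$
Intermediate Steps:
$I = - \frac{8364340031}{9}$ ($I = -7 + \frac{\left(-123305 + \left(210 + 27\right)^{2}\right) \left(-25719 + 150307\right)}{9} = -7 + \frac{\left(-123305 + 237^{2}\right) 124588}{9} = -7 + \frac{\left(-123305 + 56169\right) 124588}{9} = -7 + \frac{\left(-67136\right) 124588}{9} = -7 + \frac{1}{9} \left(-8364339968\right) = -7 - \frac{8364339968}{9} = - \frac{8364340031}{9} \approx -9.2937 \cdot 10^{8}$)
$l = 88804$ ($l = 298^{2} = 88804$)
$s = -75992$ ($s = 88804 - \left(56245 + 108551\right) = 88804 - 164796 = -75992$)
$I - s = - \frac{8364340031}{9} - -75992 = - \frac{8364340031}{9} + 75992 = - \frac{8363656103}{9}$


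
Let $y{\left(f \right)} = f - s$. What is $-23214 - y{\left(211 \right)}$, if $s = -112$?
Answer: $-23537$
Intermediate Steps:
$y{\left(f \right)} = 112 + f$ ($y{\left(f \right)} = f - -112 = f + 112 = 112 + f$)
$-23214 - y{\left(211 \right)} = -23214 - \left(112 + 211\right) = -23214 - 323 = -23537$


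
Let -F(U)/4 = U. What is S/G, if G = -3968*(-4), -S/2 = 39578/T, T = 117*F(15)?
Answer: 19789/27855360 ≈ 0.00071042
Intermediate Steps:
F(U) = -4*U
T = -7020 (T = 117*(-4*15) = 117*(-60) = -7020)
S = 19789/1755 (S = -79156/(-7020) = -79156*(-1)/7020 = -2*(-19789/3510) = 19789/1755 ≈ 11.276)
G = 15872 (G = -496*(-32) = 15872)
S/G = (19789/1755)/15872 = (19789/1755)*(1/15872) = 19789/27855360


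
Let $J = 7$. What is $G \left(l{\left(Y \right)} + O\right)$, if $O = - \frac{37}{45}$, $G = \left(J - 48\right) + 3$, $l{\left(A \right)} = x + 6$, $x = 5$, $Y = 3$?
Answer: $- \frac{17404}{45} \approx -386.76$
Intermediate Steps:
$l{\left(A \right)} = 11$ ($l{\left(A \right)} = 5 + 6 = 11$)
$G = -38$ ($G = \left(7 - 48\right) + 3 = -41 + 3 = -38$)
$O = - \frac{37}{45}$ ($O = \left(-37\right) \frac{1}{45} = - \frac{37}{45} \approx -0.82222$)
$G \left(l{\left(Y \right)} + O\right) = - 38 \left(11 - \frac{37}{45}\right) = \left(-38\right) \frac{458}{45} = - \frac{17404}{45}$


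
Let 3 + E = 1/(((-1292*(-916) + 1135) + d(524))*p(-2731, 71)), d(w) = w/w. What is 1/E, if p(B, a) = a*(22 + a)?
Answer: -7821966624/23465899871 ≈ -0.33333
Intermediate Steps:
d(w) = 1
E = -23465899871/7821966624 (E = -3 + 1/(((-1292*(-916) + 1135) + 1)*((71*(22 + 71)))) = -3 + 1/(((1183472 + 1135) + 1)*((71*93))) = -3 + 1/((1184607 + 1)*6603) = -3 + (1/6603)/1184608 = -3 + (1/1184608)*(1/6603) = -3 + 1/7821966624 = -23465899871/7821966624 ≈ -3.0000)
1/E = 1/(-23465899871/7821966624) = -7821966624/23465899871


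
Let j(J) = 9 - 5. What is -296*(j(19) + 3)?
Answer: -2072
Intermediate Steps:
j(J) = 4
-296*(j(19) + 3) = -296*(4 + 3) = -296*7 = -2072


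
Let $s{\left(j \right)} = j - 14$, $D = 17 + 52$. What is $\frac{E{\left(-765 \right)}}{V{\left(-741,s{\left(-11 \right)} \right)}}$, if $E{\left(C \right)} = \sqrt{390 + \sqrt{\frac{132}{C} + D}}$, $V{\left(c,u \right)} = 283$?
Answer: $\frac{\sqrt{25359750 + 255 \sqrt{4475505}}}{72165} \approx 0.070521$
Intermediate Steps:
$D = 69$
$s{\left(j \right)} = -14 + j$
$E{\left(C \right)} = \sqrt{390 + \sqrt{69 + \frac{132}{C}}}$ ($E{\left(C \right)} = \sqrt{390 + \sqrt{\frac{132}{C} + 69}} = \sqrt{390 + \sqrt{69 + \frac{132}{C}}}$)
$\frac{E{\left(-765 \right)}}{V{\left(-741,s{\left(-11 \right)} \right)}} = \frac{\sqrt{390 + \sqrt{3} \sqrt{23 + \frac{44}{-765}}}}{283} = \sqrt{390 + \sqrt{3} \sqrt{23 + 44 \left(- \frac{1}{765}\right)}} \frac{1}{283} = \sqrt{390 + \sqrt{3} \sqrt{23 - \frac{44}{765}}} \cdot \frac{1}{283} = \sqrt{390 + \sqrt{3} \sqrt{\frac{17551}{765}}} \cdot \frac{1}{283} = \sqrt{390 + \sqrt{3} \frac{\sqrt{1491835}}{255}} \cdot \frac{1}{283} = \sqrt{390 + \frac{\sqrt{4475505}}{255}} \cdot \frac{1}{283} = \frac{\sqrt{390 + \frac{\sqrt{4475505}}{255}}}{283}$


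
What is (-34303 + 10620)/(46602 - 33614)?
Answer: -23683/12988 ≈ -1.8235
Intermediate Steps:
(-34303 + 10620)/(46602 - 33614) = -23683/12988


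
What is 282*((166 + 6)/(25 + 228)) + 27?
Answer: 55335/253 ≈ 218.72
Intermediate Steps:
282*((166 + 6)/(25 + 228)) + 27 = 282*(172/253) + 27 = 48504/253 + 27 = 55335/253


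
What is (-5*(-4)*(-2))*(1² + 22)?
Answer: -920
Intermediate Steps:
(-5*(-4)*(-2))*(1² + 22) = (20*(-2))*(1 + 22) = -40*23 = -920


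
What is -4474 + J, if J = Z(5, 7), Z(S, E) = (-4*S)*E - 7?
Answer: -4621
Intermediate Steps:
Z(S, E) = -7 - 4*E*S (Z(S, E) = -4*E*S - 7 = -7 - 4*E*S)
J = -147 (J = -7 - 4*7*5 = -7 - 140 = -147)
-4474 + J = -4474 - 147 = -4621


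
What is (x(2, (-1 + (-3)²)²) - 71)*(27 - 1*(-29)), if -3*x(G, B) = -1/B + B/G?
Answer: -109753/24 ≈ -4573.0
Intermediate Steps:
x(G, B) = 1/(3*B) - B/(3*G) (x(G, B) = -(-1/B + B/G)/3 = 1/(3*B) - B/(3*G))
(x(2, (-1 + (-3)²)²) - 71)*(27 - 1*(-29)) = ((⅓)*(2 - ((-1 + (-3)²)²)²)/((-1 + (-3)²)²*2) - 71)*(27 - 1*(-29)) = ((⅓)*(½)*(2 - ((-1 + 9)²)²)/(-1 + 9)² - 71)*(27 + 29) = ((⅓)*(½)*(2 - (8²)²)/8² - 71)*56 = ((⅓)*(½)*(2 - 1*64²)/64 - 71)*56 = ((⅓)*(1/64)*(½)*(2 - 1*4096) - 71)*56 = ((⅓)*(1/64)*(½)*(2 - 4096) - 71)*56 = ((⅓)*(1/64)*(½)*(-4094) - 71)*56 = (-2047/192 - 71)*56 = -15679/192*56 = -109753/24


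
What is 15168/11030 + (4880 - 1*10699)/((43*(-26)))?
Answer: 40570697/6165770 ≈ 6.5800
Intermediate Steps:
15168/11030 + (4880 - 1*10699)/((43*(-26))) = 15168*(1/11030) + (4880 - 10699)/(-1118) = 7584/5515 - 5819*(-1/1118) = 7584/5515 + 5819/1118 = 40570697/6165770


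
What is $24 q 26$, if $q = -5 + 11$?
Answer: $3744$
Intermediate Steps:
$q = 6$
$24 q 26 = 24 \cdot 6 \cdot 26 = 144 \cdot 26 = 3744$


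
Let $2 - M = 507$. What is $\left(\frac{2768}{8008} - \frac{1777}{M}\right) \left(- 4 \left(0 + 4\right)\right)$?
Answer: $- \frac{31256112}{505505} \approx -61.831$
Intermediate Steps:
$M = -505$ ($M = 2 - 507 = -505$)
$\left(\frac{2768}{8008} - \frac{1777}{M}\right) \left(- 4 \left(0 + 4\right)\right) = \left(\frac{2768}{8008} - \frac{1777}{-505}\right) \left(- 4 \left(0 + 4\right)\right) = \left(2768 \cdot \frac{1}{8008} - - \frac{1777}{505}\right) \left(\left(-4\right) 4\right) = \left(\frac{346}{1001} + \frac{1777}{505}\right) \left(-16\right) = \frac{1953507}{505505} \left(-16\right) = - \frac{31256112}{505505}$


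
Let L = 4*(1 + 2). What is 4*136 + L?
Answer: 556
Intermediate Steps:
L = 12 (L = 4*3 = 12)
4*136 + L = 4*136 + 12 = 544 + 12 = 556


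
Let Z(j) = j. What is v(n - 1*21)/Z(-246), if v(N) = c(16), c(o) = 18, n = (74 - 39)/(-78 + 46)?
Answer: -3/41 ≈ -0.073171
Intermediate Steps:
n = -35/32 (n = 35/(-32) = 35*(-1/32) = -35/32 ≈ -1.0938)
v(N) = 18
v(n - 1*21)/Z(-246) = 18/(-246) = 18*(-1/246) = -3/41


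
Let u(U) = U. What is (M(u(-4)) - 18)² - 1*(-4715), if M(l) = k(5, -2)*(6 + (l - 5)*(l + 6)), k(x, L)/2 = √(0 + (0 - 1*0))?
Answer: 5039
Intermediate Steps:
k(x, L) = 0 (k(x, L) = 2*√(0 + (0 - 1*0)) = 2*√(0 + (0 + 0)) = 2*√(0 + 0) = 2*√0 = 2*0 = 0)
M(l) = 0 (M(l) = 0*(6 + (l - 5)*(l + 6)) = 0*(6 + (-5 + l)*(6 + l)) = 0)
(M(u(-4)) - 18)² - 1*(-4715) = (0 - 18)² - 1*(-4715) = (-18)² + 4715 = 324 + 4715 = 5039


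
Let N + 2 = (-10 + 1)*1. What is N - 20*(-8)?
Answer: 149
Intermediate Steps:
N = -11 (N = -2 + (-10 + 1)*1 = -2 - 9*1 = -2 - 9 = -11)
N - 20*(-8) = -11 - 20*(-8) = -11 + 160 = 149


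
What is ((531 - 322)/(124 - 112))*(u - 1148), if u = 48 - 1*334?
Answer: -49951/2 ≈ -24976.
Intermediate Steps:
u = -286 (u = 48 - 334 = -286)
((531 - 322)/(124 - 112))*(u - 1148) = ((531 - 322)/(124 - 112))*(-286 - 1148) = (209/12)*(-1434) = -49951/2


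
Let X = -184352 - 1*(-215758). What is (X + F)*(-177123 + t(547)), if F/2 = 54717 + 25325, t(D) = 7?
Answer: -33915942840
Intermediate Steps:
F = 160084 (F = 2*(54717 + 25325) = 2*80042 = 160084)
X = 31406 (X = -184352 + 215758 = 31406)
(X + F)*(-177123 + t(547)) = (31406 + 160084)*(-177123 + 7) = 191490*(-177116) = -33915942840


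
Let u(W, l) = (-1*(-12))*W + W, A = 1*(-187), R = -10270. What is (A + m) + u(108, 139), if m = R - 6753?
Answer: -15806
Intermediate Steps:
m = -17023 (m = -10270 - 6753 = -17023)
A = -187
u(W, l) = 13*W (u(W, l) = 12*W + W = 13*W)
(A + m) + u(108, 139) = (-187 - 17023) + 13*108 = -17210 + 1404 = -15806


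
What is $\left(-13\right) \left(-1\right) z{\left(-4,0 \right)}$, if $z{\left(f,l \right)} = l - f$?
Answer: $52$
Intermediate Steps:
$\left(-13\right) \left(-1\right) z{\left(-4,0 \right)} = \left(-13\right) \left(-1\right) \left(0 - -4\right) = 13 \left(0 + 4\right) = 13 \cdot 4 = 52$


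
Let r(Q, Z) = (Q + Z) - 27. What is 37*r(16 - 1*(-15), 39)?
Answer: 1591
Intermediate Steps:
r(Q, Z) = -27 + Q + Z
37*r(16 - 1*(-15), 39) = 37*(-27 + (16 - 1*(-15)) + 39) = 37*(-27 + (16 + 15) + 39) = 37*(-27 + 31 + 39) = 37*43 = 1591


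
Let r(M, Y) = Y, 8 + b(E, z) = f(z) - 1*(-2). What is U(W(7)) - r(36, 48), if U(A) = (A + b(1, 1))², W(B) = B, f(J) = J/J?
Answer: -44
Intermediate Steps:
f(J) = 1
b(E, z) = -5 (b(E, z) = -8 + (1 - 1*(-2)) = -8 + (1 + 2) = -8 + 3 = -5)
U(A) = (-5 + A)² (U(A) = (A - 5)² = (-5 + A)²)
U(W(7)) - r(36, 48) = (-5 + 7)² - 1*48 = 2² - 48 = 4 - 48 = -44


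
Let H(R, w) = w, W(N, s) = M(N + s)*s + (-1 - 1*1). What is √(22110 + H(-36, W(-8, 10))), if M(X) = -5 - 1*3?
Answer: 2*√5507 ≈ 148.42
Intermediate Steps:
M(X) = -8 (M(X) = -5 - 3 = -8)
W(N, s) = -2 - 8*s (W(N, s) = -8*s + (-1 - 1*1) = -8*s + (-1 - 1) = -8*s - 2 = -2 - 8*s)
√(22110 + H(-36, W(-8, 10))) = √(22110 + (-2 - 8*10)) = √(22110 + (-2 - 80)) = √(22110 - 82) = √22028 = 2*√5507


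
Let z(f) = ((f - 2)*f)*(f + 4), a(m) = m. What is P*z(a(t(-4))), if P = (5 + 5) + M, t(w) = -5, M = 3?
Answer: -455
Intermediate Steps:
P = 13 (P = (5 + 5) + 3 = 10 + 3 = 13)
z(f) = f*(-2 + f)*(4 + f) (z(f) = ((-2 + f)*f)*(4 + f) = (f*(-2 + f))*(4 + f) = f*(-2 + f)*(4 + f))
P*z(a(t(-4))) = 13*(-5*(-8 + (-5)**2 + 2*(-5))) = 13*(-5*(-8 + 25 - 10)) = 13*(-5*7) = 13*(-35) = -455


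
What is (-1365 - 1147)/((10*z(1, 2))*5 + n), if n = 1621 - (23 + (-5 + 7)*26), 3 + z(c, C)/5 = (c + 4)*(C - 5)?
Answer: 1256/1477 ≈ 0.85037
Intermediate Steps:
z(c, C) = -15 + 5*(-5 + C)*(4 + c) (z(c, C) = -15 + 5*((c + 4)*(C - 5)) = -15 + 5*((4 + c)*(-5 + C)) = -15 + 5*((-5 + C)*(4 + c)) = -15 + 5*(-5 + C)*(4 + c))
n = 1546 (n = 1621 - (23 + 2*26) = 1621 - (23 + 52) = 1621 - 1*75 = 1621 - 75 = 1546)
(-1365 - 1147)/((10*z(1, 2))*5 + n) = (-1365 - 1147)/((10*(-115 - 25*1 + 20*2 + 5*2*1))*5 + 1546) = -2512/((10*(-115 - 25 + 40 + 10))*5 + 1546) = -2512/((10*(-90))*5 + 1546) = -2512/(-900*5 + 1546) = -2512/(-4500 + 1546) = -2512/(-2954) = -2512*(-1/2954) = 1256/1477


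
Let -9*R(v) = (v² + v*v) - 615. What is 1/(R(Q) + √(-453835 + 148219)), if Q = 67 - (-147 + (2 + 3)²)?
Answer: -70827/560135425 - 36*I*√19101/560135425 ≈ -0.00012645 - 8.8825e-6*I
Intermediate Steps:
Q = 189 (Q = 67 - (-147 + 5²) = 67 - (-147 + 25) = 67 - 1*(-122) = 67 + 122 = 189)
R(v) = 205/3 - 2*v²/9 (R(v) = -((v² + v*v) - 615)/9 = -((v² + v²) - 615)/9 = -(2*v² - 615)/9 = -(-615 + 2*v²)/9 = 205/3 - 2*v²/9)
1/(R(Q) + √(-453835 + 148219)) = 1/((205/3 - 2/9*189²) + √(-453835 + 148219)) = 1/((205/3 - 2/9*35721) + √(-305616)) = 1/((205/3 - 7938) + 4*I*√19101) = 1/(-23609/3 + 4*I*√19101)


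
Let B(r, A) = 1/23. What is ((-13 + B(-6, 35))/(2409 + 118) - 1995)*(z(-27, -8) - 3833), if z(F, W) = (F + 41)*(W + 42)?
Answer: 389249833401/58121 ≈ 6.6972e+6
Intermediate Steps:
B(r, A) = 1/23
z(F, W) = (41 + F)*(42 + W)
((-13 + B(-6, 35))/(2409 + 118) - 1995)*(z(-27, -8) - 3833) = ((-13 + 1/23)/(2409 + 118) - 1995)*((1722 + 41*(-8) + 42*(-27) - 27*(-8)) - 3833) = (-298/23/2527 - 1995)*((1722 - 328 - 1134 + 216) - 3833) = (-298/23*1/2527 - 1995)*(476 - 3833) = (-298/58121 - 1995)*(-3357) = -115951693/58121*(-3357) = 389249833401/58121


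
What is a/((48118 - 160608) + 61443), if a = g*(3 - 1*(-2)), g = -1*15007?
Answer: 75035/51047 ≈ 1.4699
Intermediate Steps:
g = -15007
a = -75035 (a = -15007*(3 - 1*(-2)) = -15007*(3 + 2) = -15007*5 = -75035)
a/((48118 - 160608) + 61443) = -75035/((48118 - 160608) + 61443) = -75035/(-112490 + 61443) = -75035/(-51047) = -75035*(-1/51047) = 75035/51047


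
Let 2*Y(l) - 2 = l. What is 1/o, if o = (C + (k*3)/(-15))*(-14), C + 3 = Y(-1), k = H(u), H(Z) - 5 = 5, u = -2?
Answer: 1/63 ≈ 0.015873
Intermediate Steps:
H(Z) = 10 (H(Z) = 5 + 5 = 10)
k = 10
Y(l) = 1 + l/2
C = -5/2 (C = -3 + (1 + (½)*(-1)) = -3 + (1 - ½) = -3 + ½ = -5/2 ≈ -2.5000)
o = 63 (o = (-5/2 + (10*3)/(-15))*(-14) = (-5/2 + 30*(-1/15))*(-14) = (-5/2 - 2)*(-14) = -9/2*(-14) = 63)
1/o = 1/63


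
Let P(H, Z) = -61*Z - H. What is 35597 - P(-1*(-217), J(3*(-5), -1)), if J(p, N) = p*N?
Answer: 36729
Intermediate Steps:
J(p, N) = N*p
P(H, Z) = -H - 61*Z
35597 - P(-1*(-217), J(3*(-5), -1)) = 35597 - (-(-1)*(-217) - (-61)*3*(-5)) = 35597 - (-1*217 - (-61)*(-15)) = 35597 - (-217 - 61*15) = 35597 - (-217 - 915) = 35597 - 1*(-1132) = 35597 + 1132 = 36729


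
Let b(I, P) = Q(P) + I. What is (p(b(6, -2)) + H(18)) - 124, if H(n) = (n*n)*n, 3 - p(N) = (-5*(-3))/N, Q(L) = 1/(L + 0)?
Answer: 62791/11 ≈ 5708.3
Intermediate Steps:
Q(L) = 1/L
b(I, P) = I + 1/P (b(I, P) = 1/P + I = I + 1/P)
p(N) = 3 - 15/N (p(N) = 3 - (-5*(-3))/N = 3 - 15/N)
H(n) = n³ (H(n) = n²*n = n³)
(p(b(6, -2)) + H(18)) - 124 = ((3 - 15/(6 + 1/(-2))) + 18³) - 124 = ((3 - 15/(6 - ½)) + 5832) - 124 = ((3 - 15/11/2) + 5832) - 124 = ((3 - 15*2/11) + 5832) - 124 = ((3 - 30/11) + 5832) - 124 = (3/11 + 5832) - 124 = 64155/11 - 124 = 62791/11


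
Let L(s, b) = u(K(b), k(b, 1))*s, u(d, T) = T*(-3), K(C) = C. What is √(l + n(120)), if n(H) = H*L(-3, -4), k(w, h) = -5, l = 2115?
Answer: 3*I*√365 ≈ 57.315*I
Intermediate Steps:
u(d, T) = -3*T
L(s, b) = 15*s (L(s, b) = (-3*(-5))*s = 15*s)
n(H) = -45*H (n(H) = H*(15*(-3)) = H*(-45) = -45*H)
√(l + n(120)) = √(2115 - 45*120) = √(2115 - 5400) = √(-3285) = 3*I*√365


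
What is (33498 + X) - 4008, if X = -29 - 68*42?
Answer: 26605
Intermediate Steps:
X = -2885 (X = -29 - 2856 = -2885)
(33498 + X) - 4008 = (33498 - 2885) - 4008 = 30613 - 4008 = 26605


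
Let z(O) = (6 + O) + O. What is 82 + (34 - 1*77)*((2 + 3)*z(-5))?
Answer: 942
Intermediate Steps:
z(O) = 6 + 2*O
82 + (34 - 1*77)*((2 + 3)*z(-5)) = 82 + (34 - 1*77)*((2 + 3)*(6 + 2*(-5))) = 82 + (34 - 77)*(5*(6 - 10)) = 82 - 215*(-4) = 82 - 43*(-20) = 82 + 860 = 942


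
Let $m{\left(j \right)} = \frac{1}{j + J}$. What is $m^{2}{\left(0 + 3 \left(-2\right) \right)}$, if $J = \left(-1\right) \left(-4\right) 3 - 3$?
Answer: $\frac{1}{9} \approx 0.11111$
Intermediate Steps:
$J = 9$ ($J = 4 \cdot 3 - 3 = 12 - 3 = 9$)
$m{\left(j \right)} = \frac{1}{9 + j}$ ($m{\left(j \right)} = \frac{1}{j + 9} = \frac{1}{9 + j}$)
$m^{2}{\left(0 + 3 \left(-2\right) \right)} = \left(\frac{1}{9 + \left(0 + 3 \left(-2\right)\right)}\right)^{2} = \left(\frac{1}{9 + \left(0 - 6\right)}\right)^{2} = \left(\frac{1}{9 - 6}\right)^{2} = \left(\frac{1}{3}\right)^{2} = \frac{1}{9}$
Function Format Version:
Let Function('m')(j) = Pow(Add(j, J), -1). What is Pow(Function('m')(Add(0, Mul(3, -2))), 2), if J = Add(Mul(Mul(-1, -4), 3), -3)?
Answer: Rational(1, 9) ≈ 0.11111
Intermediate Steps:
J = 9 (J = Add(Mul(4, 3), -3) = Add(12, -3) = 9)
Function('m')(j) = Pow(Add(9, j), -1) (Function('m')(j) = Pow(Add(j, 9), -1) = Pow(Add(9, j), -1))
Pow(Function('m')(Add(0, Mul(3, -2))), 2) = Pow(Pow(Add(9, Add(0, Mul(3, -2))), -1), 2) = Pow(Pow(Add(9, Add(0, -6)), -1), 2) = Pow(Pow(Add(9, -6), -1), 2) = Pow(Pow(3, -1), 2) = Pow(Rational(1, 3), 2) = Rational(1, 9)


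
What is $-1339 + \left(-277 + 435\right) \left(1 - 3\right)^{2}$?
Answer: $-707$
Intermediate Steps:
$-1339 + \left(-277 + 435\right) \left(1 - 3\right)^{2} = -1339 + 158 \left(-2\right)^{2} = -1339 + 158 \cdot 4 = -1339 + 632 = -707$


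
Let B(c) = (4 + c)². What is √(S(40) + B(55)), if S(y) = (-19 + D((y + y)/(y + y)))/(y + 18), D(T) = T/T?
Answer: 14*√14935/29 ≈ 58.997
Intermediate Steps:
D(T) = 1
S(y) = -18/(18 + y) (S(y) = (-19 + 1)/(y + 18) = -18/(18 + y))
√(S(40) + B(55)) = √(-18/(18 + 40) + (4 + 55)²) = √(-18/58 + 59²) = √(-18*1/58 + 3481) = √(-9/29 + 3481) = √(100940/29) = 14*√14935/29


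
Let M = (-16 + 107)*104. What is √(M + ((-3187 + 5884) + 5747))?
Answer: 22*√37 ≈ 133.82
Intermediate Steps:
M = 9464 (M = 91*104 = 9464)
√(M + ((-3187 + 5884) + 5747)) = √(9464 + ((-3187 + 5884) + 5747)) = √(9464 + (2697 + 5747)) = √(9464 + 8444) = √17908 = 22*√37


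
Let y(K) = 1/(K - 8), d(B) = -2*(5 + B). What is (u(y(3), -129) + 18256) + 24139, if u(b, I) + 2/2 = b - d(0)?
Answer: 212019/5 ≈ 42404.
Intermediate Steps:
d(B) = -10 - 2*B
y(K) = 1/(-8 + K)
u(b, I) = 9 + b (u(b, I) = -1 + (b - (-10 - 2*0)) = -1 + (b - (-10 + 0)) = -1 + (b - 1*(-10)) = -1 + (b + 10) = -1 + (10 + b) = 9 + b)
(u(y(3), -129) + 18256) + 24139 = ((9 + 1/(-8 + 3)) + 18256) + 24139 = ((9 + 1/(-5)) + 18256) + 24139 = ((9 - ⅕) + 18256) + 24139 = (44/5 + 18256) + 24139 = 91324/5 + 24139 = 212019/5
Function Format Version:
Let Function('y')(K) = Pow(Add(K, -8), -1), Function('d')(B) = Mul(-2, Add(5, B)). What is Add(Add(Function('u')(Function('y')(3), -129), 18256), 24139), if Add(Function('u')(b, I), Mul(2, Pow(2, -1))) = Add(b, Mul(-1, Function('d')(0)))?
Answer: Rational(212019, 5) ≈ 42404.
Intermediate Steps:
Function('d')(B) = Add(-10, Mul(-2, B))
Function('y')(K) = Pow(Add(-8, K), -1)
Function('u')(b, I) = Add(9, b) (Function('u')(b, I) = Add(-1, Add(b, Mul(-1, Add(-10, Mul(-2, 0))))) = Add(-1, Add(b, Mul(-1, Add(-10, 0)))) = Add(-1, Add(b, Mul(-1, -10))) = Add(-1, Add(b, 10)) = Add(-1, Add(10, b)) = Add(9, b))
Add(Add(Function('u')(Function('y')(3), -129), 18256), 24139) = Add(Add(Add(9, Pow(Add(-8, 3), -1)), 18256), 24139) = Add(Add(Add(9, Pow(-5, -1)), 18256), 24139) = Add(Add(Add(9, Rational(-1, 5)), 18256), 24139) = Add(Add(Rational(44, 5), 18256), 24139) = Add(Rational(91324, 5), 24139) = Rational(212019, 5)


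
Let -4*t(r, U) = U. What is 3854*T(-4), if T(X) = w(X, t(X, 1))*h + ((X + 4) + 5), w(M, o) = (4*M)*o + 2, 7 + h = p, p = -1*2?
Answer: -188846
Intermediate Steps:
p = -2
h = -9 (h = -7 - 2 = -9)
t(r, U) = -U/4
w(M, o) = 2 + 4*M*o (w(M, o) = 4*M*o + 2 = 2 + 4*M*o)
T(X) = -9 + 10*X (T(X) = (2 + 4*X*(-¼*1))*(-9) + ((X + 4) + 5) = (2 + 4*X*(-¼))*(-9) + ((4 + X) + 5) = (2 - X)*(-9) + (9 + X) = (-18 + 9*X) + (9 + X) = -9 + 10*X)
3854*T(-4) = 3854*(-9 + 10*(-4)) = 3854*(-9 - 40) = 3854*(-49) = -188846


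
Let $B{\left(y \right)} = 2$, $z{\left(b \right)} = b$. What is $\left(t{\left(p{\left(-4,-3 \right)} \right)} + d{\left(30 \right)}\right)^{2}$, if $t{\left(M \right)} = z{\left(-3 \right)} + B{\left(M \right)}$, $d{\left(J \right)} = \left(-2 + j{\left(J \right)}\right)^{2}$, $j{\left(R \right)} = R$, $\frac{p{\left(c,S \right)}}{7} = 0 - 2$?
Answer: $613089$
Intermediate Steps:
$p{\left(c,S \right)} = -14$ ($p{\left(c,S \right)} = 7 \left(0 - 2\right) = 7 \left(-2\right) = -14$)
$d{\left(J \right)} = \left(-2 + J\right)^{2}$
$t{\left(M \right)} = -1$ ($t{\left(M \right)} = -3 + 2 = -1$)
$\left(t{\left(p{\left(-4,-3 \right)} \right)} + d{\left(30 \right)}\right)^{2} = \left(-1 + \left(-2 + 30\right)^{2}\right)^{2} = \left(-1 + 28^{2}\right)^{2} = \left(-1 + 784\right)^{2} = 783^{2} = 613089$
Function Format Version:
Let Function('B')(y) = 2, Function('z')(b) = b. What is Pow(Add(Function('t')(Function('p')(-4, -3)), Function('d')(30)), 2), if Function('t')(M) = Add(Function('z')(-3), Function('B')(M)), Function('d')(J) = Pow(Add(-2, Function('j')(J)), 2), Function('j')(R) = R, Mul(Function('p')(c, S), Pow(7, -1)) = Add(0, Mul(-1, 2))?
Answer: 613089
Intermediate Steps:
Function('p')(c, S) = -14 (Function('p')(c, S) = Mul(7, Add(0, Mul(-1, 2))) = Mul(7, Add(0, -2)) = Mul(7, -2) = -14)
Function('d')(J) = Pow(Add(-2, J), 2)
Function('t')(M) = -1 (Function('t')(M) = Add(-3, 2) = -1)
Pow(Add(Function('t')(Function('p')(-4, -3)), Function('d')(30)), 2) = Pow(Add(-1, Pow(Add(-2, 30), 2)), 2) = Pow(Add(-1, Pow(28, 2)), 2) = Pow(Add(-1, 784), 2) = Pow(783, 2) = 613089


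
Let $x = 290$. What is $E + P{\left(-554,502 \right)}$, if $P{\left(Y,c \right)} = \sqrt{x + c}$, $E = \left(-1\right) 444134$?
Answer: $-444134 + 6 \sqrt{22} \approx -4.4411 \cdot 10^{5}$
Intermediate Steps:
$E = -444134$
$P{\left(Y,c \right)} = \sqrt{290 + c}$
$E + P{\left(-554,502 \right)} = -444134 + \sqrt{290 + 502} = -444134 + \sqrt{792} = -444134 + 6 \sqrt{22}$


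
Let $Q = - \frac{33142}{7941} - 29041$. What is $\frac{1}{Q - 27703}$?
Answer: $- \frac{7941}{450637246} \approx -1.7622 \cdot 10^{-5}$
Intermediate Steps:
$Q = - \frac{230647723}{7941}$ ($Q = \left(-33142\right) \frac{1}{7941} - 29041 = - \frac{33142}{7941} - 29041 = - \frac{230647723}{7941} \approx -29045.0$)
$\frac{1}{Q - 27703} = \frac{1}{- \frac{230647723}{7941} - 27703} = \frac{1}{- \frac{450637246}{7941}} = - \frac{7941}{450637246}$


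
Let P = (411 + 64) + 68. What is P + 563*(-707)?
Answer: -397498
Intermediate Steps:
P = 543 (P = 475 + 68 = 543)
P + 563*(-707) = 543 + 563*(-707) = 543 - 398041 = -397498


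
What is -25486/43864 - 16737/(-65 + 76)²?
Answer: -368617787/2653772 ≈ -138.90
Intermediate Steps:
-25486/43864 - 16737/(-65 + 76)² = -25486*1/43864 - 16737/(11²) = -12743/21932 - 16737/121 = -368617787/2653772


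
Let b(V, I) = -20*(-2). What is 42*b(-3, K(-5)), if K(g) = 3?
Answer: 1680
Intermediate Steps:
b(V, I) = 40 (b(V, I) = -10*(-4) = 40)
42*b(-3, K(-5)) = 42*40 = 1680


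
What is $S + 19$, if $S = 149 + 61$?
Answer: $229$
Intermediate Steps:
$S = 210$
$S + 19 = 210 + 19 = 229$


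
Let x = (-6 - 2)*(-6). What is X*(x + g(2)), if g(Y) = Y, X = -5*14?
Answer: -3500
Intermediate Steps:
X = -70
x = 48 (x = -8*(-6) = 48)
X*(x + g(2)) = -70*(48 + 2) = -70*50 = -3500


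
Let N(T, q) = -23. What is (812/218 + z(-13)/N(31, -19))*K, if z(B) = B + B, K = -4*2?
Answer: -97376/2507 ≈ -38.842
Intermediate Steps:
K = -8
z(B) = 2*B
(812/218 + z(-13)/N(31, -19))*K = (812/218 + (2*(-13))/(-23))*(-8) = (812*(1/218) - 26*(-1/23))*(-8) = (406/109 + 26/23)*(-8) = (12172/2507)*(-8) = -97376/2507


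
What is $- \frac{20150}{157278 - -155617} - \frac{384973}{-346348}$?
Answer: $\frac{22695442927}{21674111492} \approx 1.0471$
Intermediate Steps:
$- \frac{20150}{157278 - -155617} - \frac{384973}{-346348} = - \frac{20150}{157278 + 155617} - - \frac{384973}{346348} = - \frac{20150}{312895} + \frac{384973}{346348} = \left(-20150\right) \frac{1}{312895} + \frac{384973}{346348} = - \frac{4030}{62579} + \frac{384973}{346348} = \frac{22695442927}{21674111492}$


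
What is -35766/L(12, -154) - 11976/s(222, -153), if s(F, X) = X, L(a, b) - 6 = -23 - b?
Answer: -1277162/6987 ≈ -182.79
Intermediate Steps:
L(a, b) = -17 - b (L(a, b) = 6 + (-23 - b) = -17 - b)
-35766/L(12, -154) - 11976/s(222, -153) = -35766/(-17 - 1*(-154)) - 11976/(-153) = -35766/(-17 + 154) - 11976*(-1/153) = -35766/137 + 3992/51 = -1277162/6987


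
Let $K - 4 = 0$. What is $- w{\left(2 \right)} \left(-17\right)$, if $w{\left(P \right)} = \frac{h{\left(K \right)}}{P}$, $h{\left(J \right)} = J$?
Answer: $34$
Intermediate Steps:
$K = 4$ ($K = 4 + 0 = 4$)
$w{\left(P \right)} = \frac{4}{P}$
$- w{\left(2 \right)} \left(-17\right) = - \frac{4}{2} \left(-17\right) = \left(-1\right) 2 \left(-17\right) = \left(-2\right) \left(-17\right) = 34$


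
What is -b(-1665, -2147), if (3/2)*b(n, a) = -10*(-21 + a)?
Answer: -43360/3 ≈ -14453.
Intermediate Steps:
b(n, a) = 140 - 20*a/3 (b(n, a) = 2*(-10*(-21 + a))/3 = 2*(210 - 10*a)/3 = 140 - 20*a/3)
-b(-1665, -2147) = -(140 - 20/3*(-2147)) = -(140 + 42940/3) = -1*43360/3 = -43360/3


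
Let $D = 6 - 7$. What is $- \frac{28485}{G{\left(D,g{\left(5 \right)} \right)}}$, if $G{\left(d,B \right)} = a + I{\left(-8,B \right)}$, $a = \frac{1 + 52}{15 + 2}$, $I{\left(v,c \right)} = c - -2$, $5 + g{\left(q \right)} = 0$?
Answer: $- \frac{484245}{2} \approx -2.4212 \cdot 10^{5}$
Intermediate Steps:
$g{\left(q \right)} = -5$ ($g{\left(q \right)} = -5 + 0 = -5$)
$I{\left(v,c \right)} = 2 + c$ ($I{\left(v,c \right)} = c + 2 = 2 + c$)
$D = -1$ ($D = 6 - 7 = -1$)
$a = \frac{53}{17} \approx 3.1176$
$G{\left(d,B \right)} = \frac{87}{17} + B$ ($G{\left(d,B \right)} = \frac{53}{17} + \left(2 + B\right) = \frac{87}{17} + B$)
$- \frac{28485}{G{\left(D,g{\left(5 \right)} \right)}} = - \frac{28485}{\frac{87}{17} - 5} = - \frac{28485}{\frac{2}{17}} = \left(-28485\right) \frac{17}{2} = - \frac{484245}{2}$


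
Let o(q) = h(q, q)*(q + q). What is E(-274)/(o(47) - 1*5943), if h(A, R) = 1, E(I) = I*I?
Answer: -75076/5849 ≈ -12.836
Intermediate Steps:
E(I) = I**2
o(q) = 2*q (o(q) = 1*(q + q) = 1*(2*q) = 2*q)
E(-274)/(o(47) - 1*5943) = (-274)**2/(2*47 - 1*5943) = 75076/(94 - 5943) = 75076/(-5849) = 75076*(-1/5849) = -75076/5849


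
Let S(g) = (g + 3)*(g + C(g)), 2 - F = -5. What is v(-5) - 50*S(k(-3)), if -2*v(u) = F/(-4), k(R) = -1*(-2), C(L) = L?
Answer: -7993/8 ≈ -999.13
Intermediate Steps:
F = 7 (F = 2 - 1*(-5) = 2 + 5 = 7)
k(R) = 2
v(u) = 7/8 (v(u) = -7/(2*(-4)) = -7*(-1)/(2*4) = -½*(-7/4) = 7/8)
S(g) = 2*g*(3 + g) (S(g) = (g + 3)*(g + g) = (3 + g)*(2*g) = 2*g*(3 + g))
v(-5) - 50*S(k(-3)) = 7/8 - 100*2*(3 + 2) = 7/8 - 100*2*5 = 7/8 - 50*20 = 7/8 - 1000 = -7993/8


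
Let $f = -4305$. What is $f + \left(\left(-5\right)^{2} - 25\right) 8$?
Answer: $-4305$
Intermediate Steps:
$f + \left(\left(-5\right)^{2} - 25\right) 8 = -4305 + \left(\left(-5\right)^{2} - 25\right) 8 = -4305 + \left(25 - 25\right) 8 = -4305 + 0 \cdot 8 = -4305 + 0 = -4305$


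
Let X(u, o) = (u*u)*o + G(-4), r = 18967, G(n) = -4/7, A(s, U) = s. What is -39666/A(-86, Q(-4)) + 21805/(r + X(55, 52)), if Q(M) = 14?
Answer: 4895561570/10611239 ≈ 461.36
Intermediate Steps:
G(n) = -4/7 (G(n) = -4*⅐ = -4/7)
X(u, o) = -4/7 + o*u² (X(u, o) = (u*u)*o - 4/7 = u²*o - 4/7 = o*u² - 4/7 = -4/7 + o*u²)
-39666/A(-86, Q(-4)) + 21805/(r + X(55, 52)) = -39666/(-86) + 21805/(18967 + (-4/7 + 52*55²)) = -39666*(-1/86) + 21805/(18967 + (-4/7 + 52*3025)) = 19833/43 + 21805/(18967 + (-4/7 + 157300)) = 19833/43 + 21805/(18967 + 1101096/7) = 19833/43 + 21805/(1233865/7) = 19833/43 + 21805*(7/1233865) = 19833/43 + 30527/246773 = 4895561570/10611239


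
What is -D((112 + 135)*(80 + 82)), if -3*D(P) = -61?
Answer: -61/3 ≈ -20.333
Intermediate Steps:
D(P) = 61/3 (D(P) = -1/3*(-61) = 61/3)
-D((112 + 135)*(80 + 82)) = -1*61/3 = -61/3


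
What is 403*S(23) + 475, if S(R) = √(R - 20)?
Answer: 475 + 403*√3 ≈ 1173.0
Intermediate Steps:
S(R) = √(-20 + R)
403*S(23) + 475 = 403*√(-20 + 23) + 475 = 403*√3 + 475 = 475 + 403*√3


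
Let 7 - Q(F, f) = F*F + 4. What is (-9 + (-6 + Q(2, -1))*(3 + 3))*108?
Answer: -5508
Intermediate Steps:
Q(F, f) = 3 - F² (Q(F, f) = 7 - (F*F + 4) = 7 - (F² + 4) = 7 - (4 + F²) = 7 + (-4 - F²) = 3 - F²)
(-9 + (-6 + Q(2, -1))*(3 + 3))*108 = (-9 + (-6 + (3 - 1*2²))*(3 + 3))*108 = (-9 + (-6 + (3 - 1*4))*6)*108 = (-9 + (-6 + (3 - 4))*6)*108 = (-9 + (-6 - 1)*6)*108 = (-9 - 7*6)*108 = (-9 - 42)*108 = -51*108 = -5508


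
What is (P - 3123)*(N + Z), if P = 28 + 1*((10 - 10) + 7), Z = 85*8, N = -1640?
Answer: 2964480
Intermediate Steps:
Z = 680
P = 35 (P = 28 + 1*(0 + 7) = 28 + 1*7 = 28 + 7 = 35)
(P - 3123)*(N + Z) = (35 - 3123)*(-1640 + 680) = -3088*(-960) = 2964480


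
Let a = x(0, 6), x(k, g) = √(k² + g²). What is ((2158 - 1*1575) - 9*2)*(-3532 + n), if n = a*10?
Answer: -1961680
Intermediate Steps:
x(k, g) = √(g² + k²)
a = 6 (a = √(6² + 0²) = √(36 + 0) = √36 = 6)
n = 60 (n = 6*10 = 60)
((2158 - 1*1575) - 9*2)*(-3532 + n) = ((2158 - 1*1575) - 9*2)*(-3532 + 60) = ((2158 - 1575) - 18)*(-3472) = (583 - 18)*(-3472) = 565*(-3472) = -1961680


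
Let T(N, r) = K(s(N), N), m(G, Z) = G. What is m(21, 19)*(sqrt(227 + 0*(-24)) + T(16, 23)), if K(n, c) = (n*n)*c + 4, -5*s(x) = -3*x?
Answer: 776244/25 + 21*sqrt(227) ≈ 31366.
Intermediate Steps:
s(x) = 3*x/5 (s(x) = -(-3)*x/5 = 3*x/5)
K(n, c) = 4 + c*n**2 (K(n, c) = n**2*c + 4 = c*n**2 + 4 = 4 + c*n**2)
T(N, r) = 4 + 9*N**3/25 (T(N, r) = 4 + N*(3*N/5)**2 = 4 + N*(9*N**2/25) = 4 + 9*N**3/25)
m(21, 19)*(sqrt(227 + 0*(-24)) + T(16, 23)) = 21*(sqrt(227 + 0*(-24)) + (4 + (9/25)*16**3)) = 21*(sqrt(227 + 0) + (4 + (9/25)*4096)) = 21*(sqrt(227) + (4 + 36864/25)) = 21*(sqrt(227) + 36964/25) = 21*(36964/25 + sqrt(227)) = 776244/25 + 21*sqrt(227)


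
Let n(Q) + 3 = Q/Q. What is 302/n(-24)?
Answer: -151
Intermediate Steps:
n(Q) = -2 (n(Q) = -3 + Q/Q = -3 + 1 = -2)
302/n(-24) = 302/(-2) = 302*(-½) = -151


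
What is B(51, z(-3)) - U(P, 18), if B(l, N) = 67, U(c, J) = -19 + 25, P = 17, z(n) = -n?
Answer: 61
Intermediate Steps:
U(c, J) = 6
B(51, z(-3)) - U(P, 18) = 67 - 1*6 = 67 - 6 = 61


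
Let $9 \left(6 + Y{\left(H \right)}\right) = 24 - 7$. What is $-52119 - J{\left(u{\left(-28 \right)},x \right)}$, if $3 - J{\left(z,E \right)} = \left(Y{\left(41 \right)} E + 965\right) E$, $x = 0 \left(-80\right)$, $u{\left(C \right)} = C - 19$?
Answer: $-52122$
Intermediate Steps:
$u{\left(C \right)} = -19 + C$
$x = 0$
$Y{\left(H \right)} = - \frac{37}{9}$ ($Y{\left(H \right)} = -6 + \frac{24 - 7}{9} = -6 + \frac{1}{9} \cdot 17 = -6 + \frac{17}{9} = - \frac{37}{9}$)
$J{\left(z,E \right)} = 3 - E \left(965 - \frac{37 E}{9}\right)$ ($J{\left(z,E \right)} = 3 - \left(- \frac{37 E}{9} + 965\right) E = 3 - \left(965 - \frac{37 E}{9}\right) E = 3 - E \left(965 - \frac{37 E}{9}\right)$)
$-52119 - J{\left(u{\left(-28 \right)},x \right)} = -52119 - \left(3 - 0 + \frac{37 \cdot 0^{2}}{9}\right) = -52119 - \left(3 + 0 + \frac{37}{9} \cdot 0\right) = -52119 - \left(3 + 0 + 0\right) = -52119 - 3 = -52122$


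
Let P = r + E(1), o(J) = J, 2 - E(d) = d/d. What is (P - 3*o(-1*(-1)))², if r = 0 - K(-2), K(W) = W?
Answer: 0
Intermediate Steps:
E(d) = 1 (E(d) = 2 - d/d = 2 - 1*1 = 2 - 1 = 1)
r = 2 (r = 0 - 1*(-2) = 0 + 2 = 2)
P = 3 (P = 2 + 1 = 3)
(P - 3*o(-1*(-1)))² = (3 - (-3)*(-1))² = (3 - 3*1)² = (3 - 3)² = 0² = 0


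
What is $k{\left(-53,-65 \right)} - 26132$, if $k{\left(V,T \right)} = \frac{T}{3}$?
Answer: $- \frac{78461}{3} \approx -26154.0$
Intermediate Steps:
$k{\left(V,T \right)} = \frac{T}{3}$ ($k{\left(V,T \right)} = T \frac{1}{3} = \frac{T}{3}$)
$k{\left(-53,-65 \right)} - 26132 = \frac{1}{3} \left(-65\right) - 26132 = - \frac{65}{3} - 26132 = - \frac{78461}{3}$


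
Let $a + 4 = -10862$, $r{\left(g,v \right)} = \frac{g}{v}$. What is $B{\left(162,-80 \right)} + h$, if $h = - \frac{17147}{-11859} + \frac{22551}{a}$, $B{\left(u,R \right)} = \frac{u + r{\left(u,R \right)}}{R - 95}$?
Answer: $- \frac{232060918451}{150336543000} \approx -1.5436$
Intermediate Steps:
$a = -10866$ ($a = -4 - 10862 = -10866$)
$B{\left(u,R \right)} = \frac{u + \frac{u}{R}}{-95 + R}$ ($B{\left(u,R \right)} = \frac{u + \frac{u}{R}}{R - 95} = \frac{u + \frac{u}{R}}{-95 + R}$)
$h = - \frac{27037669}{42953298}$ ($h = - \frac{17147}{-11859} + \frac{22551}{-10866} = \left(-17147\right) \left(- \frac{1}{11859}\right) + 22551 \left(- \frac{1}{10866}\right) = \frac{17147}{11859} - \frac{7517}{3622} = - \frac{27037669}{42953298} \approx -0.62947$)
$B{\left(162,-80 \right)} + h = \frac{162 \left(1 - 80\right)}{\left(-80\right) \left(-95 - 80\right)} - \frac{27037669}{42953298} = 162 \left(- \frac{1}{80}\right) \frac{1}{-175} \left(-79\right) - \frac{27037669}{42953298} = 162 \left(- \frac{1}{80}\right) \left(- \frac{1}{175}\right) \left(-79\right) - \frac{27037669}{42953298} = - \frac{6399}{7000} - \frac{27037669}{42953298} = - \frac{232060918451}{150336543000}$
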